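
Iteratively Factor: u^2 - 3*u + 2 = (u - 1)*(u - 2)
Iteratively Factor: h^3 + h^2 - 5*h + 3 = (h + 3)*(h^2 - 2*h + 1) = (h - 1)*(h + 3)*(h - 1)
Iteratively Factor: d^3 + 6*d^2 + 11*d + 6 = (d + 1)*(d^2 + 5*d + 6) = (d + 1)*(d + 3)*(d + 2)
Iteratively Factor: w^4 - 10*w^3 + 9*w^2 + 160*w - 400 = (w - 5)*(w^3 - 5*w^2 - 16*w + 80) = (w - 5)^2*(w^2 - 16) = (w - 5)^2*(w + 4)*(w - 4)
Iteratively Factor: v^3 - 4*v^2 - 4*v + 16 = (v - 4)*(v^2 - 4) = (v - 4)*(v + 2)*(v - 2)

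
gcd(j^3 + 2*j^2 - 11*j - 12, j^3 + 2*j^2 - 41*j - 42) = j + 1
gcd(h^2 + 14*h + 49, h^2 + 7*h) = h + 7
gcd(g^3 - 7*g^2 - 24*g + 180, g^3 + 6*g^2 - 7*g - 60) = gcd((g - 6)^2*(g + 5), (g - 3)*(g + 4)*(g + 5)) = g + 5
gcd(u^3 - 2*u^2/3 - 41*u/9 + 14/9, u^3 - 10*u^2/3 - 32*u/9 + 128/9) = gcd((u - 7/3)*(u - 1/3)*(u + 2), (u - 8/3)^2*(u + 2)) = u + 2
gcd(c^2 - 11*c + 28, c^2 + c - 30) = 1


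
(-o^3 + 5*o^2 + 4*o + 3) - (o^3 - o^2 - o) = -2*o^3 + 6*o^2 + 5*o + 3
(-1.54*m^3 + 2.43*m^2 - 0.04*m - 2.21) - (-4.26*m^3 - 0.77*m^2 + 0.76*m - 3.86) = 2.72*m^3 + 3.2*m^2 - 0.8*m + 1.65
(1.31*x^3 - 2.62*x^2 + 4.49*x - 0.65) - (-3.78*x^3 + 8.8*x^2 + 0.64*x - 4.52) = 5.09*x^3 - 11.42*x^2 + 3.85*x + 3.87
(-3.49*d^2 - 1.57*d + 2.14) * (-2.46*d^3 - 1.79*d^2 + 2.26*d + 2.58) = 8.5854*d^5 + 10.1093*d^4 - 10.3415*d^3 - 16.383*d^2 + 0.7858*d + 5.5212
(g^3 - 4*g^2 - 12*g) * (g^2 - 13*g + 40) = g^5 - 17*g^4 + 80*g^3 - 4*g^2 - 480*g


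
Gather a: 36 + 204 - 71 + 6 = 175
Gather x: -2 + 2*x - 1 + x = 3*x - 3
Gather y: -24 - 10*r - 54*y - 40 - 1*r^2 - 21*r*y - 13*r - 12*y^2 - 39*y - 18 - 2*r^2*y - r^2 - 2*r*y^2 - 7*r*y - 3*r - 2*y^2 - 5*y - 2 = -2*r^2 - 26*r + y^2*(-2*r - 14) + y*(-2*r^2 - 28*r - 98) - 84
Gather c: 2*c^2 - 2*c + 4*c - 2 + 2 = 2*c^2 + 2*c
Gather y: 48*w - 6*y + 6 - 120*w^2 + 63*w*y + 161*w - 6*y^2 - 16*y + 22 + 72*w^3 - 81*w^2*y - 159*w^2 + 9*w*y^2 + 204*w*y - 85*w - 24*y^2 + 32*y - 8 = 72*w^3 - 279*w^2 + 124*w + y^2*(9*w - 30) + y*(-81*w^2 + 267*w + 10) + 20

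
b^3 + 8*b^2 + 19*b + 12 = (b + 1)*(b + 3)*(b + 4)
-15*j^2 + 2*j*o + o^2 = (-3*j + o)*(5*j + o)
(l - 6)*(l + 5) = l^2 - l - 30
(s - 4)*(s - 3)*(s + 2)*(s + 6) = s^4 + s^3 - 32*s^2 + 12*s + 144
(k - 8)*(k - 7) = k^2 - 15*k + 56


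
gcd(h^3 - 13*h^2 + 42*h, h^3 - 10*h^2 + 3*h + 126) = h^2 - 13*h + 42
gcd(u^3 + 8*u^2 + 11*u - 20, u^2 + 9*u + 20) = u^2 + 9*u + 20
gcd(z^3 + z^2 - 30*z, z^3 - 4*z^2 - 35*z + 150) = z^2 + z - 30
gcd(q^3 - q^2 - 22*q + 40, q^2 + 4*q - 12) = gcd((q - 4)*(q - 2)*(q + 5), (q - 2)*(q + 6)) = q - 2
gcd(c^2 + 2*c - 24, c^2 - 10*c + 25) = 1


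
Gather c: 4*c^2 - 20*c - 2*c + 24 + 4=4*c^2 - 22*c + 28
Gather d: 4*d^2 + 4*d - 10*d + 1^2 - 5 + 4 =4*d^2 - 6*d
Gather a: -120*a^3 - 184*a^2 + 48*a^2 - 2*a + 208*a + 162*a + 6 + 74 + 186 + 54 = -120*a^3 - 136*a^2 + 368*a + 320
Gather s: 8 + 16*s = 16*s + 8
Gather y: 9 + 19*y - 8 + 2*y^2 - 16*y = 2*y^2 + 3*y + 1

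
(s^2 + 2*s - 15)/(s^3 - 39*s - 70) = (s - 3)/(s^2 - 5*s - 14)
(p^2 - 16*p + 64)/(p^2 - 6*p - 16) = (p - 8)/(p + 2)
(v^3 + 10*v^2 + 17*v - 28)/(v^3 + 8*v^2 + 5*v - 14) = (v + 4)/(v + 2)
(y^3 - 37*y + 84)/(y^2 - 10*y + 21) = (y^2 + 3*y - 28)/(y - 7)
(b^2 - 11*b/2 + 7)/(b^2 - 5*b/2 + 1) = (2*b - 7)/(2*b - 1)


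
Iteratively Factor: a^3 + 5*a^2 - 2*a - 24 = (a + 4)*(a^2 + a - 6) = (a - 2)*(a + 4)*(a + 3)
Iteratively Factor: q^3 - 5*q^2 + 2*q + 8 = (q + 1)*(q^2 - 6*q + 8) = (q - 4)*(q + 1)*(q - 2)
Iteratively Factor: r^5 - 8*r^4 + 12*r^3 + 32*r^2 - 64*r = (r)*(r^4 - 8*r^3 + 12*r^2 + 32*r - 64) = r*(r - 4)*(r^3 - 4*r^2 - 4*r + 16) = r*(r - 4)*(r - 2)*(r^2 - 2*r - 8) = r*(r - 4)^2*(r - 2)*(r + 2)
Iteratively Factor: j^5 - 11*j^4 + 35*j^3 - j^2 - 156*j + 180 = (j - 3)*(j^4 - 8*j^3 + 11*j^2 + 32*j - 60) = (j - 3)*(j - 2)*(j^3 - 6*j^2 - j + 30) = (j - 3)^2*(j - 2)*(j^2 - 3*j - 10) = (j - 3)^2*(j - 2)*(j + 2)*(j - 5)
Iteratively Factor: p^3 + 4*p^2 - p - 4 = (p + 4)*(p^2 - 1) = (p + 1)*(p + 4)*(p - 1)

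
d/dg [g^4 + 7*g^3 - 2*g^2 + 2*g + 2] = 4*g^3 + 21*g^2 - 4*g + 2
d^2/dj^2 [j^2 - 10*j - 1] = 2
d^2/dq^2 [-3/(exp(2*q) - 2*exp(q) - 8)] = 6*(4*(1 - exp(q))^2*exp(q) + (2*exp(q) - 1)*(-exp(2*q) + 2*exp(q) + 8))*exp(q)/(-exp(2*q) + 2*exp(q) + 8)^3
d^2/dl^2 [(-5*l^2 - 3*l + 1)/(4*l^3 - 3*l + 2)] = 2*(-80*l^6 - 144*l^5 - 84*l^4 + 244*l^3 + 108*l^2 - 24*l - 29)/(64*l^9 - 144*l^7 + 96*l^6 + 108*l^5 - 144*l^4 + 21*l^3 + 54*l^2 - 36*l + 8)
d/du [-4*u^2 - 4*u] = -8*u - 4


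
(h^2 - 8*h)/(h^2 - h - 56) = h/(h + 7)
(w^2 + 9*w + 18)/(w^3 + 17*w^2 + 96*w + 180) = (w + 3)/(w^2 + 11*w + 30)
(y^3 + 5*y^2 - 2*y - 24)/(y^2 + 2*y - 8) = y + 3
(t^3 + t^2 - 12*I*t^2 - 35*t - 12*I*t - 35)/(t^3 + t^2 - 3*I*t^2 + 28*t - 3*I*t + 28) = (t - 5*I)/(t + 4*I)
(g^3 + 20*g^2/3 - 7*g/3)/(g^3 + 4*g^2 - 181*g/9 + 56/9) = 3*g/(3*g - 8)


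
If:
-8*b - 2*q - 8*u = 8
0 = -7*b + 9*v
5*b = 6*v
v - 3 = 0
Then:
No Solution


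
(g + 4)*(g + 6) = g^2 + 10*g + 24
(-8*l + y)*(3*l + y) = -24*l^2 - 5*l*y + y^2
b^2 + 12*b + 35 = (b + 5)*(b + 7)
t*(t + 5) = t^2 + 5*t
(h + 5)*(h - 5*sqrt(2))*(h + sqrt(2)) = h^3 - 4*sqrt(2)*h^2 + 5*h^2 - 20*sqrt(2)*h - 10*h - 50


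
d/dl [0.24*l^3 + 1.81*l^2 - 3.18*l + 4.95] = 0.72*l^2 + 3.62*l - 3.18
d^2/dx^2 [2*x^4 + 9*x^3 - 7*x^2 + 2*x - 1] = 24*x^2 + 54*x - 14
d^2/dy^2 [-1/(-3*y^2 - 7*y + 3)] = 2*(-9*y^2 - 21*y + (6*y + 7)^2 + 9)/(3*y^2 + 7*y - 3)^3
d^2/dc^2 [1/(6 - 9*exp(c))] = (-3*exp(c) - 2)*exp(c)/(3*exp(c) - 2)^3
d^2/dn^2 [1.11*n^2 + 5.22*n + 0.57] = 2.22000000000000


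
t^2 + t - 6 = (t - 2)*(t + 3)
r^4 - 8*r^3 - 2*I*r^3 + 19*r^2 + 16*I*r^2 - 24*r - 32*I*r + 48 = (r - 4)^2*(r - 3*I)*(r + I)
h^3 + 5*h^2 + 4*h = h*(h + 1)*(h + 4)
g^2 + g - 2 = (g - 1)*(g + 2)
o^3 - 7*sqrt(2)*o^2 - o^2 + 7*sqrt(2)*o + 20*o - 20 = (o - 1)*(o - 5*sqrt(2))*(o - 2*sqrt(2))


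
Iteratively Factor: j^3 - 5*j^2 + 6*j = (j - 2)*(j^2 - 3*j) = j*(j - 2)*(j - 3)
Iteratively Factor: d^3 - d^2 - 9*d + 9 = (d - 1)*(d^2 - 9) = (d - 3)*(d - 1)*(d + 3)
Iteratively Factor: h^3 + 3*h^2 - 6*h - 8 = (h + 4)*(h^2 - h - 2) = (h - 2)*(h + 4)*(h + 1)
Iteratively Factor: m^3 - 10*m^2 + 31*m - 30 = (m - 5)*(m^2 - 5*m + 6) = (m - 5)*(m - 2)*(m - 3)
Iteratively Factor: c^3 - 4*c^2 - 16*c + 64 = (c - 4)*(c^2 - 16) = (c - 4)^2*(c + 4)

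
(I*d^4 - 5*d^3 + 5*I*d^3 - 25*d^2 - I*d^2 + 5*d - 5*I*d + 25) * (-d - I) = -I*d^5 + 6*d^4 - 5*I*d^4 + 30*d^3 + 6*I*d^3 - 6*d^2 + 30*I*d^2 - 30*d - 5*I*d - 25*I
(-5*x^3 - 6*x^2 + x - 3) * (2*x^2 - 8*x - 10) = -10*x^5 + 28*x^4 + 100*x^3 + 46*x^2 + 14*x + 30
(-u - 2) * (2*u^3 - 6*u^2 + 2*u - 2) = -2*u^4 + 2*u^3 + 10*u^2 - 2*u + 4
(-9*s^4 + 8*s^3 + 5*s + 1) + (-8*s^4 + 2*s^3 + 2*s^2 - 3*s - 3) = -17*s^4 + 10*s^3 + 2*s^2 + 2*s - 2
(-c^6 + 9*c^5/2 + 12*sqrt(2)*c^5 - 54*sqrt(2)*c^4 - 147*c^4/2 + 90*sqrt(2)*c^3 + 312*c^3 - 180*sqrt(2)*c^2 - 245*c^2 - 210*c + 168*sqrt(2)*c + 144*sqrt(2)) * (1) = -c^6 + 9*c^5/2 + 12*sqrt(2)*c^5 - 54*sqrt(2)*c^4 - 147*c^4/2 + 90*sqrt(2)*c^3 + 312*c^3 - 180*sqrt(2)*c^2 - 245*c^2 - 210*c + 168*sqrt(2)*c + 144*sqrt(2)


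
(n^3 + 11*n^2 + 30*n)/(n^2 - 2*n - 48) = n*(n + 5)/(n - 8)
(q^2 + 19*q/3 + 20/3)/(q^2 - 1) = (3*q^2 + 19*q + 20)/(3*(q^2 - 1))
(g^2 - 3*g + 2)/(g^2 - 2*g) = (g - 1)/g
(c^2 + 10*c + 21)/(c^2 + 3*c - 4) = (c^2 + 10*c + 21)/(c^2 + 3*c - 4)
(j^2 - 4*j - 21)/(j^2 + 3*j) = (j - 7)/j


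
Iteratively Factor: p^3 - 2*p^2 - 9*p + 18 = (p + 3)*(p^2 - 5*p + 6) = (p - 2)*(p + 3)*(p - 3)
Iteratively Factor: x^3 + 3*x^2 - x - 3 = (x + 3)*(x^2 - 1) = (x - 1)*(x + 3)*(x + 1)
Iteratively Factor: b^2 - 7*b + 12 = (b - 4)*(b - 3)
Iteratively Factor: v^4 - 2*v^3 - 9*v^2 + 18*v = (v + 3)*(v^3 - 5*v^2 + 6*v) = (v - 2)*(v + 3)*(v^2 - 3*v) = (v - 3)*(v - 2)*(v + 3)*(v)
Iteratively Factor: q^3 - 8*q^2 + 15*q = (q - 5)*(q^2 - 3*q) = (q - 5)*(q - 3)*(q)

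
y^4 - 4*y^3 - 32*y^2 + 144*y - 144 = (y - 6)*(y - 2)^2*(y + 6)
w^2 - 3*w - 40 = (w - 8)*(w + 5)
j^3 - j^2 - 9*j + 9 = (j - 3)*(j - 1)*(j + 3)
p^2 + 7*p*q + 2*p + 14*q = (p + 2)*(p + 7*q)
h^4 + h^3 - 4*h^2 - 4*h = h*(h - 2)*(h + 1)*(h + 2)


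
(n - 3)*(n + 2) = n^2 - n - 6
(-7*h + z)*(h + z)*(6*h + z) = -42*h^3 - 43*h^2*z + z^3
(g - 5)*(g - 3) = g^2 - 8*g + 15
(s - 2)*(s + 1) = s^2 - s - 2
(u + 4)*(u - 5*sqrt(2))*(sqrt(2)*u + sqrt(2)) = sqrt(2)*u^3 - 10*u^2 + 5*sqrt(2)*u^2 - 50*u + 4*sqrt(2)*u - 40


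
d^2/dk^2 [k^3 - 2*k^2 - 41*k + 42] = 6*k - 4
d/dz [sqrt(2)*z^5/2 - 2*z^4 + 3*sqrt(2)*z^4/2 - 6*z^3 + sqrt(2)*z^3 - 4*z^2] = z*(5*sqrt(2)*z^3 - 16*z^2 + 12*sqrt(2)*z^2 - 36*z + 6*sqrt(2)*z - 16)/2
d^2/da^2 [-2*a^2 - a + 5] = -4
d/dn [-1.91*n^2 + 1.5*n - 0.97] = 1.5 - 3.82*n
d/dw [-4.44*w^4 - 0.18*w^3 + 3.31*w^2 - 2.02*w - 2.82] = -17.76*w^3 - 0.54*w^2 + 6.62*w - 2.02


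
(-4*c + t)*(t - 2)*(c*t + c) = -4*c^2*t^2 + 4*c^2*t + 8*c^2 + c*t^3 - c*t^2 - 2*c*t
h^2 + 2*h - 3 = (h - 1)*(h + 3)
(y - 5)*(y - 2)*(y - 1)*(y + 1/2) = y^4 - 15*y^3/2 + 13*y^2 - 3*y/2 - 5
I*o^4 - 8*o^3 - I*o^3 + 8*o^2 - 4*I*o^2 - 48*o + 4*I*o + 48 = (o - 2*I)*(o + 4*I)*(o + 6*I)*(I*o - I)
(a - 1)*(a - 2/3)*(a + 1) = a^3 - 2*a^2/3 - a + 2/3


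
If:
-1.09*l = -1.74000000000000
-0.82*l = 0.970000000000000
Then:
No Solution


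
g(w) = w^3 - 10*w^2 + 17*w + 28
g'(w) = 3*w^2 - 20*w + 17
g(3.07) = 14.88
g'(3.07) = -16.13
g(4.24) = -3.47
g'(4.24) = -13.87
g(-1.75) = -37.73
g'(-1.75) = 61.19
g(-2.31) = -76.96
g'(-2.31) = 79.21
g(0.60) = 34.82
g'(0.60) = 6.08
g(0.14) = 30.19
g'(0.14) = 14.26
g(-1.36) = -16.13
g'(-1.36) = 49.75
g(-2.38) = -82.59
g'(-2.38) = 81.59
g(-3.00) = -140.00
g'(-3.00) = 104.00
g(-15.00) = -5852.00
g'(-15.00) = 992.00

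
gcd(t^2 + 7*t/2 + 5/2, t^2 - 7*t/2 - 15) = t + 5/2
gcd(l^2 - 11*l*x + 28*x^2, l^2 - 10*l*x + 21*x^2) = -l + 7*x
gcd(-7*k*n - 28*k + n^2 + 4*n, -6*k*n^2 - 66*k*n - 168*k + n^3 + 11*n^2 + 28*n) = n + 4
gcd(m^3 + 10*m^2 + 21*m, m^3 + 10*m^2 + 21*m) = m^3 + 10*m^2 + 21*m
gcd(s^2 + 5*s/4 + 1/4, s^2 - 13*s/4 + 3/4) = 1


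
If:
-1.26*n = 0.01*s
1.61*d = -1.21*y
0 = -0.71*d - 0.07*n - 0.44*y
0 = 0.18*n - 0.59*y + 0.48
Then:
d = -1.03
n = 1.84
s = -231.52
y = 1.37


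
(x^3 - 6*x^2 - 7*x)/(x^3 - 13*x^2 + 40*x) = (x^2 - 6*x - 7)/(x^2 - 13*x + 40)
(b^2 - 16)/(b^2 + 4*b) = (b - 4)/b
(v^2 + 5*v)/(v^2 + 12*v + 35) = v/(v + 7)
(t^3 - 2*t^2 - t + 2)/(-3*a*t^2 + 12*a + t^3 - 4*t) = (t^2 - 1)/(-3*a*t - 6*a + t^2 + 2*t)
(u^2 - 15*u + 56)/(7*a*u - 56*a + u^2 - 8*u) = (u - 7)/(7*a + u)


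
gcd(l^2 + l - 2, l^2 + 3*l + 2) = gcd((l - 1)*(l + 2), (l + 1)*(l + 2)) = l + 2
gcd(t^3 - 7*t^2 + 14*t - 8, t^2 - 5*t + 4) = t^2 - 5*t + 4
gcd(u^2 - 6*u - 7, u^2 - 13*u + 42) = u - 7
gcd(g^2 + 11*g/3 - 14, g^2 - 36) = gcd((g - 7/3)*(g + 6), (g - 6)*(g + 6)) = g + 6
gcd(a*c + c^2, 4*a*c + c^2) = c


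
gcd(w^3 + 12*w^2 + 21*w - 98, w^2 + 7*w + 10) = 1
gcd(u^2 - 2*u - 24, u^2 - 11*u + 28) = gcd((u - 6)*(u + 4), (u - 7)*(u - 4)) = 1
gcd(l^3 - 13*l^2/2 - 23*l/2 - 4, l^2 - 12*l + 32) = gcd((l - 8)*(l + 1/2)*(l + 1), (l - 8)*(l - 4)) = l - 8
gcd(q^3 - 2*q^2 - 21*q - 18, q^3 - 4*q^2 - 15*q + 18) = q^2 - 3*q - 18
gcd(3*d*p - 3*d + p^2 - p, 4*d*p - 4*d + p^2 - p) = p - 1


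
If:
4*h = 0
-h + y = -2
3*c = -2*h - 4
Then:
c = -4/3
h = 0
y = -2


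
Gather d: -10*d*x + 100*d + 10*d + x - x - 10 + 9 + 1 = d*(110 - 10*x)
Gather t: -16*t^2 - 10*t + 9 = -16*t^2 - 10*t + 9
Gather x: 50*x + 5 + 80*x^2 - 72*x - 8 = 80*x^2 - 22*x - 3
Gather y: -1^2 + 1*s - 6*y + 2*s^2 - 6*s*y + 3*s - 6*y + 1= 2*s^2 + 4*s + y*(-6*s - 12)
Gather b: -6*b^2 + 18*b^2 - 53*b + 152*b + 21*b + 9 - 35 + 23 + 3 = 12*b^2 + 120*b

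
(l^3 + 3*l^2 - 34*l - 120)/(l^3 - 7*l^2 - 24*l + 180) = (l + 4)/(l - 6)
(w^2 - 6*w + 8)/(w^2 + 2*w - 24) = (w - 2)/(w + 6)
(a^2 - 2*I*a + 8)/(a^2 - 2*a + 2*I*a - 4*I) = (a - 4*I)/(a - 2)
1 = 1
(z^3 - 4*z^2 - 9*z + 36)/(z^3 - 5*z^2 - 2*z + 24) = (z + 3)/(z + 2)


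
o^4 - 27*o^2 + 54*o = o*(o - 3)^2*(o + 6)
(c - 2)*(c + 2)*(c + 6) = c^3 + 6*c^2 - 4*c - 24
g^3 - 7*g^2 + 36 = (g - 6)*(g - 3)*(g + 2)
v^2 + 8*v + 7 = (v + 1)*(v + 7)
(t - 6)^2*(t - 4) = t^3 - 16*t^2 + 84*t - 144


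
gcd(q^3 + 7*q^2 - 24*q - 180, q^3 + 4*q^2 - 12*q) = q + 6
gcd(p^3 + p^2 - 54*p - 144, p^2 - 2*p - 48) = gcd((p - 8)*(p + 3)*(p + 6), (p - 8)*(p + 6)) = p^2 - 2*p - 48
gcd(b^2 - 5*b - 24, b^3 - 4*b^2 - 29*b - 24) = b^2 - 5*b - 24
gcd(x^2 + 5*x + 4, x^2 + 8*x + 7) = x + 1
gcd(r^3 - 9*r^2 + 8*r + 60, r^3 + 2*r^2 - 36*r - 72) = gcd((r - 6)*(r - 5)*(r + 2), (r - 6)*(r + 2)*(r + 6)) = r^2 - 4*r - 12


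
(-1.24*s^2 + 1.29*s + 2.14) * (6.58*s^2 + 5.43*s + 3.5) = -8.1592*s^4 + 1.755*s^3 + 16.7459*s^2 + 16.1352*s + 7.49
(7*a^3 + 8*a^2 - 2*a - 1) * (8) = 56*a^3 + 64*a^2 - 16*a - 8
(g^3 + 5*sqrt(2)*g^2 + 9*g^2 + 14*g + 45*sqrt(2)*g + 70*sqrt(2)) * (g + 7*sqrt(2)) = g^4 + 9*g^3 + 12*sqrt(2)*g^3 + 84*g^2 + 108*sqrt(2)*g^2 + 168*sqrt(2)*g + 630*g + 980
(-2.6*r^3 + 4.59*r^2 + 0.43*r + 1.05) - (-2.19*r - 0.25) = -2.6*r^3 + 4.59*r^2 + 2.62*r + 1.3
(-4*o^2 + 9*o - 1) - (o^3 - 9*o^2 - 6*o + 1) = -o^3 + 5*o^2 + 15*o - 2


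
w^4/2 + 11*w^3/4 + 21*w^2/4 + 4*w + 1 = (w/2 + 1/2)*(w + 1/2)*(w + 2)^2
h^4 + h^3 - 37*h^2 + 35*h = h*(h - 5)*(h - 1)*(h + 7)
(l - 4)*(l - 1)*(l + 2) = l^3 - 3*l^2 - 6*l + 8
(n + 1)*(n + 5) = n^2 + 6*n + 5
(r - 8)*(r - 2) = r^2 - 10*r + 16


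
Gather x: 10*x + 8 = 10*x + 8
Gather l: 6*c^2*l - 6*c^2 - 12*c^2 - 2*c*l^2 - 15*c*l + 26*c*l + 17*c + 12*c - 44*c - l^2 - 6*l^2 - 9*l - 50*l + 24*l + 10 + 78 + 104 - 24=-18*c^2 - 15*c + l^2*(-2*c - 7) + l*(6*c^2 + 11*c - 35) + 168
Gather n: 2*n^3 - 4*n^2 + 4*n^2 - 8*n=2*n^3 - 8*n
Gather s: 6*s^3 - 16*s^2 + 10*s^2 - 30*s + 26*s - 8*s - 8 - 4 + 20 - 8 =6*s^3 - 6*s^2 - 12*s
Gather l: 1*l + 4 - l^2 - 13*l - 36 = -l^2 - 12*l - 32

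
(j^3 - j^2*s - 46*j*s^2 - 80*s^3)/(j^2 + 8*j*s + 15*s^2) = (j^2 - 6*j*s - 16*s^2)/(j + 3*s)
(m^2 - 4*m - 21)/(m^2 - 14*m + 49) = (m + 3)/(m - 7)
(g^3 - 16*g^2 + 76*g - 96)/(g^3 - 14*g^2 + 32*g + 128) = (g^2 - 8*g + 12)/(g^2 - 6*g - 16)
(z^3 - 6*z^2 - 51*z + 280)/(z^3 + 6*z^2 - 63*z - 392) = (z - 5)/(z + 7)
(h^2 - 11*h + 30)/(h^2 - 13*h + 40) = (h - 6)/(h - 8)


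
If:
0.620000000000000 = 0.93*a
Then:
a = 0.67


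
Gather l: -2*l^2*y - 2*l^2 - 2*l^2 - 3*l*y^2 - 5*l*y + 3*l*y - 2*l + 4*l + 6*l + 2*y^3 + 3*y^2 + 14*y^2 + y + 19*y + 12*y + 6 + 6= l^2*(-2*y - 4) + l*(-3*y^2 - 2*y + 8) + 2*y^3 + 17*y^2 + 32*y + 12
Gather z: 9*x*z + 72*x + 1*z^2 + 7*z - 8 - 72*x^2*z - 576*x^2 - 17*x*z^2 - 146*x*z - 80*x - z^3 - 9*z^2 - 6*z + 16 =-576*x^2 - 8*x - z^3 + z^2*(-17*x - 8) + z*(-72*x^2 - 137*x + 1) + 8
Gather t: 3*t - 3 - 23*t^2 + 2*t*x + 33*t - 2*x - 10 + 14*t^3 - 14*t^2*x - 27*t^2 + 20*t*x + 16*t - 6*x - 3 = 14*t^3 + t^2*(-14*x - 50) + t*(22*x + 52) - 8*x - 16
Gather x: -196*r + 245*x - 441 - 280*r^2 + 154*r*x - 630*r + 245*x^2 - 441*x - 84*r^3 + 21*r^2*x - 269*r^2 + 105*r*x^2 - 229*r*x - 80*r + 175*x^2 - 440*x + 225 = -84*r^3 - 549*r^2 - 906*r + x^2*(105*r + 420) + x*(21*r^2 - 75*r - 636) - 216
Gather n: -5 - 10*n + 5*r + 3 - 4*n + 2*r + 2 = -14*n + 7*r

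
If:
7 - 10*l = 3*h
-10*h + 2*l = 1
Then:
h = 2/53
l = 73/106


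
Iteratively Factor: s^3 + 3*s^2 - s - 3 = (s - 1)*(s^2 + 4*s + 3) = (s - 1)*(s + 3)*(s + 1)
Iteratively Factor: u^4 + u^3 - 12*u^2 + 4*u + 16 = (u + 4)*(u^3 - 3*u^2 + 4) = (u - 2)*(u + 4)*(u^2 - u - 2) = (u - 2)^2*(u + 4)*(u + 1)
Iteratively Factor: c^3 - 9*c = (c + 3)*(c^2 - 3*c) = (c - 3)*(c + 3)*(c)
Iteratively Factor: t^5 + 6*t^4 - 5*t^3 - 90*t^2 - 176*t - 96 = (t + 1)*(t^4 + 5*t^3 - 10*t^2 - 80*t - 96) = (t + 1)*(t + 3)*(t^3 + 2*t^2 - 16*t - 32) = (t + 1)*(t + 2)*(t + 3)*(t^2 - 16) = (t - 4)*(t + 1)*(t + 2)*(t + 3)*(t + 4)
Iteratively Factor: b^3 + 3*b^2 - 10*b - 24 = (b + 4)*(b^2 - b - 6) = (b - 3)*(b + 4)*(b + 2)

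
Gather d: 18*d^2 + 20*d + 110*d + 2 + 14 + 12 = 18*d^2 + 130*d + 28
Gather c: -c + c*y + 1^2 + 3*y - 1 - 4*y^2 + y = c*(y - 1) - 4*y^2 + 4*y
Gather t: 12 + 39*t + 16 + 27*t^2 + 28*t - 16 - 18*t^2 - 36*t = 9*t^2 + 31*t + 12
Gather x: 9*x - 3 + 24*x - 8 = 33*x - 11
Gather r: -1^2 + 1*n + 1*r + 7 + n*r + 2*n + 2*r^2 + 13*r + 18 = 3*n + 2*r^2 + r*(n + 14) + 24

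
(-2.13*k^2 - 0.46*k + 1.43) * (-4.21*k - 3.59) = 8.9673*k^3 + 9.5833*k^2 - 4.3689*k - 5.1337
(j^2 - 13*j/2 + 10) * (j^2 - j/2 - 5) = j^4 - 7*j^3 + 33*j^2/4 + 55*j/2 - 50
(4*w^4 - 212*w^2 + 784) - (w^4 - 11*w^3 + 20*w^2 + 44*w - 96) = 3*w^4 + 11*w^3 - 232*w^2 - 44*w + 880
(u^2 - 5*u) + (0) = u^2 - 5*u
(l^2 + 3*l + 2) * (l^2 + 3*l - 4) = l^4 + 6*l^3 + 7*l^2 - 6*l - 8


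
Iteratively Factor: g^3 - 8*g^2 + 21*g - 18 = (g - 2)*(g^2 - 6*g + 9) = (g - 3)*(g - 2)*(g - 3)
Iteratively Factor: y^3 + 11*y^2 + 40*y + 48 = (y + 4)*(y^2 + 7*y + 12) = (y + 3)*(y + 4)*(y + 4)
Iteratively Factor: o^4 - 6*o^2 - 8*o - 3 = (o - 3)*(o^3 + 3*o^2 + 3*o + 1) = (o - 3)*(o + 1)*(o^2 + 2*o + 1) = (o - 3)*(o + 1)^2*(o + 1)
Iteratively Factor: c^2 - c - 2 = (c - 2)*(c + 1)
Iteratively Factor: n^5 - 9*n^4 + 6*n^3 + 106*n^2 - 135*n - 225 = (n - 3)*(n^4 - 6*n^3 - 12*n^2 + 70*n + 75) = (n - 5)*(n - 3)*(n^3 - n^2 - 17*n - 15) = (n - 5)^2*(n - 3)*(n^2 + 4*n + 3) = (n - 5)^2*(n - 3)*(n + 3)*(n + 1)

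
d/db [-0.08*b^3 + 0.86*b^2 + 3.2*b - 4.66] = -0.24*b^2 + 1.72*b + 3.2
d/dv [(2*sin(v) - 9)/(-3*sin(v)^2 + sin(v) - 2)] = (6*sin(v)^2 - 54*sin(v) + 5)*cos(v)/(3*sin(v)^2 - sin(v) + 2)^2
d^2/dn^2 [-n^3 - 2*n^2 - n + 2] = -6*n - 4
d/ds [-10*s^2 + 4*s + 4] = 4 - 20*s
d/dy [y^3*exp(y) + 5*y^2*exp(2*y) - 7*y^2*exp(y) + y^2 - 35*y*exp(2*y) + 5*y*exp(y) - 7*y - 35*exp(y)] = y^3*exp(y) + 10*y^2*exp(2*y) - 4*y^2*exp(y) - 60*y*exp(2*y) - 9*y*exp(y) + 2*y - 35*exp(2*y) - 30*exp(y) - 7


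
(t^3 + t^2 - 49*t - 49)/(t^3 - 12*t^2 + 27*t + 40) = (t^2 - 49)/(t^2 - 13*t + 40)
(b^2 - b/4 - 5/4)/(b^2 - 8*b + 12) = (4*b^2 - b - 5)/(4*(b^2 - 8*b + 12))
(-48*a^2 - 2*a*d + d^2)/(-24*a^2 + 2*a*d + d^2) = (8*a - d)/(4*a - d)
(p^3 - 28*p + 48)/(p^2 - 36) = (p^2 - 6*p + 8)/(p - 6)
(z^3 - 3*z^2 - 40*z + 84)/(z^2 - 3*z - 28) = (z^2 + 4*z - 12)/(z + 4)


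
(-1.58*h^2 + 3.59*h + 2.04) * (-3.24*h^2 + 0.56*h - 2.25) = 5.1192*h^4 - 12.5164*h^3 - 1.0442*h^2 - 6.9351*h - 4.59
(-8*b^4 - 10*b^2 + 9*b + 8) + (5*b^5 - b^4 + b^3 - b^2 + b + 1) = 5*b^5 - 9*b^4 + b^3 - 11*b^2 + 10*b + 9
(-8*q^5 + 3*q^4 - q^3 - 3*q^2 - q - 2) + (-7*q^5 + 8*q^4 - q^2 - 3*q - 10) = -15*q^5 + 11*q^4 - q^3 - 4*q^2 - 4*q - 12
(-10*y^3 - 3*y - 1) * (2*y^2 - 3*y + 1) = -20*y^5 + 30*y^4 - 16*y^3 + 7*y^2 - 1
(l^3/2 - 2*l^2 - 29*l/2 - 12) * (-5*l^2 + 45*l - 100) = -5*l^5/2 + 65*l^4/2 - 135*l^3/2 - 785*l^2/2 + 910*l + 1200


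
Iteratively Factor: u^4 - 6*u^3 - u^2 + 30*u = (u - 5)*(u^3 - u^2 - 6*u) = u*(u - 5)*(u^2 - u - 6) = u*(u - 5)*(u + 2)*(u - 3)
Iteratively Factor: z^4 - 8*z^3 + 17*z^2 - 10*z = (z - 2)*(z^3 - 6*z^2 + 5*z) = z*(z - 2)*(z^2 - 6*z + 5) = z*(z - 2)*(z - 1)*(z - 5)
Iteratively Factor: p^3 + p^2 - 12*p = (p - 3)*(p^2 + 4*p) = p*(p - 3)*(p + 4)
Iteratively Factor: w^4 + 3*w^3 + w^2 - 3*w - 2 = (w - 1)*(w^3 + 4*w^2 + 5*w + 2) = (w - 1)*(w + 1)*(w^2 + 3*w + 2) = (w - 1)*(w + 1)^2*(w + 2)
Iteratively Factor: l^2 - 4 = (l + 2)*(l - 2)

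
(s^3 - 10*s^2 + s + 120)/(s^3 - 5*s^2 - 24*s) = (s - 5)/s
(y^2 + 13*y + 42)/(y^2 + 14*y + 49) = (y + 6)/(y + 7)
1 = 1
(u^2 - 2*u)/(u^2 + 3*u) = (u - 2)/(u + 3)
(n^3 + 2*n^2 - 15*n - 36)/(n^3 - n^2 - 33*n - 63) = (n - 4)/(n - 7)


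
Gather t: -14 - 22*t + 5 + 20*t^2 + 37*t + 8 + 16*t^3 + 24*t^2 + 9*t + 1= 16*t^3 + 44*t^2 + 24*t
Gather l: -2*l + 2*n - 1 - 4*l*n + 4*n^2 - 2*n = l*(-4*n - 2) + 4*n^2 - 1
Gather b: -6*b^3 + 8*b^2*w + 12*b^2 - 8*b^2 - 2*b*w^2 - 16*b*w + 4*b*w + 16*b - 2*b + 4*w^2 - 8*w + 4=-6*b^3 + b^2*(8*w + 4) + b*(-2*w^2 - 12*w + 14) + 4*w^2 - 8*w + 4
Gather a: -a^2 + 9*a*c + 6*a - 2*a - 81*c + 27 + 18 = -a^2 + a*(9*c + 4) - 81*c + 45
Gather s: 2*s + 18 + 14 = 2*s + 32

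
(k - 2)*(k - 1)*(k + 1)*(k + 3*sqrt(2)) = k^4 - 2*k^3 + 3*sqrt(2)*k^3 - 6*sqrt(2)*k^2 - k^2 - 3*sqrt(2)*k + 2*k + 6*sqrt(2)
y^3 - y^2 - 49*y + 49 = (y - 7)*(y - 1)*(y + 7)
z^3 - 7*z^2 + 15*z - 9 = (z - 3)^2*(z - 1)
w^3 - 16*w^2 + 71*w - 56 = (w - 8)*(w - 7)*(w - 1)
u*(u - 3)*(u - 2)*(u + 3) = u^4 - 2*u^3 - 9*u^2 + 18*u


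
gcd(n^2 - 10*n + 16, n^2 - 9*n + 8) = n - 8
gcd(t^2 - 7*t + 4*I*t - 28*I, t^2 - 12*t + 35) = t - 7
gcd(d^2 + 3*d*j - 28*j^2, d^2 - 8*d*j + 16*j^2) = d - 4*j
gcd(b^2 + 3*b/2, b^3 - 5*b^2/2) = b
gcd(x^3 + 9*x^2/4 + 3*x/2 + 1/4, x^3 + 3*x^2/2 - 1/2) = x^2 + 2*x + 1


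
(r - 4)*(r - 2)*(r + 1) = r^3 - 5*r^2 + 2*r + 8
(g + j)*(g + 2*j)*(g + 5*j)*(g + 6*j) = g^4 + 14*g^3*j + 65*g^2*j^2 + 112*g*j^3 + 60*j^4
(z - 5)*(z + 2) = z^2 - 3*z - 10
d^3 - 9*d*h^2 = d*(d - 3*h)*(d + 3*h)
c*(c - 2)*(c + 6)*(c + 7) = c^4 + 11*c^3 + 16*c^2 - 84*c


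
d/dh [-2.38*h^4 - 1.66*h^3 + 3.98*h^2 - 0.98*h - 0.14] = -9.52*h^3 - 4.98*h^2 + 7.96*h - 0.98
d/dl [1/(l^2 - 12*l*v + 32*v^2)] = 2*(-l + 6*v)/(l^2 - 12*l*v + 32*v^2)^2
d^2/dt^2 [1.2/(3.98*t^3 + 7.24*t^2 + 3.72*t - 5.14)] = (-(28.656*t + 17.376)*(3.98*t^3 + 7.24*t^2 + 3.72*t - 5.14) + 1.2*(11.94*t^2 + 14.48*t + 3.72)*(23.88*t^2 + 28.96*t + 7.44))/(3.98*t^3 + 7.24*t^2 + 3.72*t - 5.14)^3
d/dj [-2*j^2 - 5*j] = -4*j - 5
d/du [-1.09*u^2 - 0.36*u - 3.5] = -2.18*u - 0.36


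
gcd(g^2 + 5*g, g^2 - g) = g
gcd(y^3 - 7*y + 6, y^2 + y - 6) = y^2 + y - 6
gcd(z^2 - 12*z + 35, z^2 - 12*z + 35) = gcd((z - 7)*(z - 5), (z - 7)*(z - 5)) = z^2 - 12*z + 35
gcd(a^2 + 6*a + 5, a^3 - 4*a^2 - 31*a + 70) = a + 5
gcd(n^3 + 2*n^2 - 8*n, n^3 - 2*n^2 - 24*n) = n^2 + 4*n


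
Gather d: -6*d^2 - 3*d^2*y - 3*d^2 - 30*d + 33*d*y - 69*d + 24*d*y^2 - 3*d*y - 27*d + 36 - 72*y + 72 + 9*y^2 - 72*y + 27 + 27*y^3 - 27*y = d^2*(-3*y - 9) + d*(24*y^2 + 30*y - 126) + 27*y^3 + 9*y^2 - 171*y + 135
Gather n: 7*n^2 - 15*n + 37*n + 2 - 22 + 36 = 7*n^2 + 22*n + 16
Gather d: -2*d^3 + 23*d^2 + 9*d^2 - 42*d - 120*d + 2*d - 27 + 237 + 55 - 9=-2*d^3 + 32*d^2 - 160*d + 256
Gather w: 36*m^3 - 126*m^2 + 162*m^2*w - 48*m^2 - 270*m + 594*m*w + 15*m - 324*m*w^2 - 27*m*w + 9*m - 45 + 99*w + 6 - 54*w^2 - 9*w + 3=36*m^3 - 174*m^2 - 246*m + w^2*(-324*m - 54) + w*(162*m^2 + 567*m + 90) - 36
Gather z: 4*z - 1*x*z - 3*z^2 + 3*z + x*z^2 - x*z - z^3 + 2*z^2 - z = -z^3 + z^2*(x - 1) + z*(6 - 2*x)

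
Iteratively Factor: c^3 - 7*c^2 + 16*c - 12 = (c - 2)*(c^2 - 5*c + 6) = (c - 3)*(c - 2)*(c - 2)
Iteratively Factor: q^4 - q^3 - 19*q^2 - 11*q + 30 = (q - 1)*(q^3 - 19*q - 30) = (q - 5)*(q - 1)*(q^2 + 5*q + 6) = (q - 5)*(q - 1)*(q + 3)*(q + 2)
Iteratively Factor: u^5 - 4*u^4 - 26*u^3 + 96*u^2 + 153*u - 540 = (u - 5)*(u^4 + u^3 - 21*u^2 - 9*u + 108) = (u - 5)*(u + 3)*(u^3 - 2*u^2 - 15*u + 36) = (u - 5)*(u + 3)*(u + 4)*(u^2 - 6*u + 9) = (u - 5)*(u - 3)*(u + 3)*(u + 4)*(u - 3)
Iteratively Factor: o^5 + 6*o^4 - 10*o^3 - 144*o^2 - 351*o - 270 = (o + 2)*(o^4 + 4*o^3 - 18*o^2 - 108*o - 135) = (o + 2)*(o + 3)*(o^3 + o^2 - 21*o - 45) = (o + 2)*(o + 3)^2*(o^2 - 2*o - 15) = (o - 5)*(o + 2)*(o + 3)^2*(o + 3)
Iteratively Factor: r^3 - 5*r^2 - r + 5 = (r - 1)*(r^2 - 4*r - 5) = (r - 1)*(r + 1)*(r - 5)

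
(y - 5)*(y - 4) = y^2 - 9*y + 20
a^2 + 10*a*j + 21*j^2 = (a + 3*j)*(a + 7*j)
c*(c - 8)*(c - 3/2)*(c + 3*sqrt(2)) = c^4 - 19*c^3/2 + 3*sqrt(2)*c^3 - 57*sqrt(2)*c^2/2 + 12*c^2 + 36*sqrt(2)*c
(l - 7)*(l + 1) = l^2 - 6*l - 7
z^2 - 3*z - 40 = (z - 8)*(z + 5)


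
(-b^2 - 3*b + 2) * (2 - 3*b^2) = 3*b^4 + 9*b^3 - 8*b^2 - 6*b + 4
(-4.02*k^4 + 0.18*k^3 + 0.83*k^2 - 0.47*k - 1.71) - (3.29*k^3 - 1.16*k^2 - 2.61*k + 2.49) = -4.02*k^4 - 3.11*k^3 + 1.99*k^2 + 2.14*k - 4.2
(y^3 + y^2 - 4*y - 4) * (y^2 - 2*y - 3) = y^5 - y^4 - 9*y^3 + y^2 + 20*y + 12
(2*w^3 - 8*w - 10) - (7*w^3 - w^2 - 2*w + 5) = -5*w^3 + w^2 - 6*w - 15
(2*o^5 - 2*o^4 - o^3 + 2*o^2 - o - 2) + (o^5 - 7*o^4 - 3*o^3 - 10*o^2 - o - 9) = 3*o^5 - 9*o^4 - 4*o^3 - 8*o^2 - 2*o - 11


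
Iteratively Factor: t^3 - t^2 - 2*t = (t)*(t^2 - t - 2) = t*(t + 1)*(t - 2)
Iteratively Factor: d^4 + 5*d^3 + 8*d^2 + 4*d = (d + 1)*(d^3 + 4*d^2 + 4*d) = d*(d + 1)*(d^2 + 4*d + 4) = d*(d + 1)*(d + 2)*(d + 2)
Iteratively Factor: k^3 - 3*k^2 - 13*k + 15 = (k - 1)*(k^2 - 2*k - 15) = (k - 5)*(k - 1)*(k + 3)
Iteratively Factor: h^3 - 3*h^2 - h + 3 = (h - 1)*(h^2 - 2*h - 3) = (h - 1)*(h + 1)*(h - 3)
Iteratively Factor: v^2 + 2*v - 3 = (v - 1)*(v + 3)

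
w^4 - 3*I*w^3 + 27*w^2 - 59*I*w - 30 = (w - 6*I)*(w - I)^2*(w + 5*I)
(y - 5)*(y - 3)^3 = y^4 - 14*y^3 + 72*y^2 - 162*y + 135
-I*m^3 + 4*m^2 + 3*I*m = m*(m + 3*I)*(-I*m + 1)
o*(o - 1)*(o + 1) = o^3 - o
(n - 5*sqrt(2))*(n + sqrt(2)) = n^2 - 4*sqrt(2)*n - 10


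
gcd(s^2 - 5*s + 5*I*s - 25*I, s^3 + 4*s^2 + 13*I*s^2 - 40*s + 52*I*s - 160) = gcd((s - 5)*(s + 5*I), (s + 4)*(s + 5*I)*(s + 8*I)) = s + 5*I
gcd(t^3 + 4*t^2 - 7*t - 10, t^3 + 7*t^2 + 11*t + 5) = t^2 + 6*t + 5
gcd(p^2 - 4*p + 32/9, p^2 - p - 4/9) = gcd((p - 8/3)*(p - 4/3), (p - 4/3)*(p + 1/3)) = p - 4/3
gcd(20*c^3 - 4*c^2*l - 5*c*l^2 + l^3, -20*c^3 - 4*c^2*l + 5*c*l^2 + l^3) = 4*c^2 - l^2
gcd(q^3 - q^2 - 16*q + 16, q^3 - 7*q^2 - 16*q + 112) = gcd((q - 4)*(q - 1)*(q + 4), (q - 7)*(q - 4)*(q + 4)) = q^2 - 16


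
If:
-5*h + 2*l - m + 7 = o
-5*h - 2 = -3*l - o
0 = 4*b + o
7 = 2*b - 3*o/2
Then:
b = 7/8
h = 17/2 - 3*m/5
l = 16 - m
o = -7/2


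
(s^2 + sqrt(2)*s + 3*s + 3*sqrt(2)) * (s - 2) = s^3 + s^2 + sqrt(2)*s^2 - 6*s + sqrt(2)*s - 6*sqrt(2)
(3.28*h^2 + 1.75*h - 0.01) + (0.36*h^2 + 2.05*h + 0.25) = 3.64*h^2 + 3.8*h + 0.24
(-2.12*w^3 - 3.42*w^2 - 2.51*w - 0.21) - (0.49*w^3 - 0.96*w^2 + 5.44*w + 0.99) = -2.61*w^3 - 2.46*w^2 - 7.95*w - 1.2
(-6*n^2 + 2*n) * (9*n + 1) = -54*n^3 + 12*n^2 + 2*n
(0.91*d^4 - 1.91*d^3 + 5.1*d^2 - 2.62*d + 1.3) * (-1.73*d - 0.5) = -1.5743*d^5 + 2.8493*d^4 - 7.868*d^3 + 1.9826*d^2 - 0.939*d - 0.65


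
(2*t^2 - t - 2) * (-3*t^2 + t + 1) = -6*t^4 + 5*t^3 + 7*t^2 - 3*t - 2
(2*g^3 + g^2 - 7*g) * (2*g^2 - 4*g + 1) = 4*g^5 - 6*g^4 - 16*g^3 + 29*g^2 - 7*g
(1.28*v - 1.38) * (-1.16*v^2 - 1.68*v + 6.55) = -1.4848*v^3 - 0.5496*v^2 + 10.7024*v - 9.039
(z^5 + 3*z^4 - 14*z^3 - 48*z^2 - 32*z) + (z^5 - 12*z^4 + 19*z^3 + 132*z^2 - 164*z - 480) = 2*z^5 - 9*z^4 + 5*z^3 + 84*z^2 - 196*z - 480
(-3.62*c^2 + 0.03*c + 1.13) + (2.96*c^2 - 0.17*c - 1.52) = -0.66*c^2 - 0.14*c - 0.39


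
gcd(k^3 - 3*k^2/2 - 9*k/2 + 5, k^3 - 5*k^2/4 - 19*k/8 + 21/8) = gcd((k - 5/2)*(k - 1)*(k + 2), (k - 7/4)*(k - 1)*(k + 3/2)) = k - 1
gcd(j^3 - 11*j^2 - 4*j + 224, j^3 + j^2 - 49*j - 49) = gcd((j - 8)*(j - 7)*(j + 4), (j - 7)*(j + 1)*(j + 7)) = j - 7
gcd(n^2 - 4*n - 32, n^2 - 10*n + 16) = n - 8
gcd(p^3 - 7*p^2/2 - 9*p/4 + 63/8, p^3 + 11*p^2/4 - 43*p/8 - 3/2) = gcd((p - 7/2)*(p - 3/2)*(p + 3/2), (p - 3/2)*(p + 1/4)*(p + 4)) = p - 3/2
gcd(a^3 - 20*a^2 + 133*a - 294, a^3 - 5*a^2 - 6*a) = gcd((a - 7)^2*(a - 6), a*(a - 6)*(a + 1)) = a - 6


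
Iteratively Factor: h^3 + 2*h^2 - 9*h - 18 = (h + 2)*(h^2 - 9) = (h + 2)*(h + 3)*(h - 3)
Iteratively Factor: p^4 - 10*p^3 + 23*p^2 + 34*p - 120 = (p - 5)*(p^3 - 5*p^2 - 2*p + 24) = (p - 5)*(p - 3)*(p^2 - 2*p - 8) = (p - 5)*(p - 4)*(p - 3)*(p + 2)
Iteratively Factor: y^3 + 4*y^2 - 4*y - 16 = (y - 2)*(y^2 + 6*y + 8) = (y - 2)*(y + 4)*(y + 2)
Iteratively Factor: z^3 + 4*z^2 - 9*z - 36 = (z + 4)*(z^2 - 9) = (z + 3)*(z + 4)*(z - 3)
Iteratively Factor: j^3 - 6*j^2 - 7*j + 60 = (j - 5)*(j^2 - j - 12) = (j - 5)*(j + 3)*(j - 4)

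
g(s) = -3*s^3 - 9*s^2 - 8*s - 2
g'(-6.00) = -224.00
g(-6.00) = 370.00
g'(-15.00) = -1763.00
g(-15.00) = 8218.00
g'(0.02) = -8.36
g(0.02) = -2.16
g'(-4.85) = -132.40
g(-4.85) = 167.35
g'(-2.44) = -17.66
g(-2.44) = 7.52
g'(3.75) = -202.06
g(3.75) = -316.77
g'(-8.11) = -453.97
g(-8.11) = 1071.17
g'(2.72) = -123.55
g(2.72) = -150.72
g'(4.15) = -237.70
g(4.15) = -404.62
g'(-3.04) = -36.45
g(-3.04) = 23.43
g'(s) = -9*s^2 - 18*s - 8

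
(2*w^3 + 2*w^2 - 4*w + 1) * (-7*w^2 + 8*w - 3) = -14*w^5 + 2*w^4 + 38*w^3 - 45*w^2 + 20*w - 3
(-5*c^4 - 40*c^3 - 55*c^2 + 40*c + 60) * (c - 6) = -5*c^5 - 10*c^4 + 185*c^3 + 370*c^2 - 180*c - 360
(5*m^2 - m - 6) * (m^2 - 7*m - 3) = 5*m^4 - 36*m^3 - 14*m^2 + 45*m + 18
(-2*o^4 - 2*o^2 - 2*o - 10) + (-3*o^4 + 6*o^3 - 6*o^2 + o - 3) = -5*o^4 + 6*o^3 - 8*o^2 - o - 13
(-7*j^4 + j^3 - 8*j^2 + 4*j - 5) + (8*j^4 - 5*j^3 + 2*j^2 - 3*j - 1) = j^4 - 4*j^3 - 6*j^2 + j - 6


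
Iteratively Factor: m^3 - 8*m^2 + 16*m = (m - 4)*(m^2 - 4*m) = m*(m - 4)*(m - 4)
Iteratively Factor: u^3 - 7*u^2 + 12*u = (u - 4)*(u^2 - 3*u) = u*(u - 4)*(u - 3)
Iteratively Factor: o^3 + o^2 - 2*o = (o)*(o^2 + o - 2) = o*(o - 1)*(o + 2)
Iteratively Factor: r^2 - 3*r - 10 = (r + 2)*(r - 5)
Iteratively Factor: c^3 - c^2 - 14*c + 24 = (c + 4)*(c^2 - 5*c + 6) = (c - 3)*(c + 4)*(c - 2)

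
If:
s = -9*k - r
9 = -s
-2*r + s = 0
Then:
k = 3/2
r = -9/2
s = -9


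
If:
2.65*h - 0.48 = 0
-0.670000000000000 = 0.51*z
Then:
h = 0.18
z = -1.31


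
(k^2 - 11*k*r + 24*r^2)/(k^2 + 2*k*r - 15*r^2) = (k - 8*r)/(k + 5*r)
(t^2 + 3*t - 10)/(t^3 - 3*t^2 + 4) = (t + 5)/(t^2 - t - 2)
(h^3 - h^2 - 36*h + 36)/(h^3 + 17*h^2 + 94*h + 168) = (h^2 - 7*h + 6)/(h^2 + 11*h + 28)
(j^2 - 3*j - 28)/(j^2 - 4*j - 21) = (j + 4)/(j + 3)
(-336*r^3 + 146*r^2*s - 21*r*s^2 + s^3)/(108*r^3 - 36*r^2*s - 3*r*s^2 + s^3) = (-56*r^2 + 15*r*s - s^2)/(18*r^2 - 3*r*s - s^2)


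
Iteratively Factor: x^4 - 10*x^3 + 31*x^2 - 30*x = (x)*(x^3 - 10*x^2 + 31*x - 30) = x*(x - 3)*(x^2 - 7*x + 10) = x*(x - 3)*(x - 2)*(x - 5)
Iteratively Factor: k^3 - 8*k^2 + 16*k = (k - 4)*(k^2 - 4*k) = (k - 4)^2*(k)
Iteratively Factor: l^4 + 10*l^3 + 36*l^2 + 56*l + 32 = (l + 2)*(l^3 + 8*l^2 + 20*l + 16) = (l + 2)^2*(l^2 + 6*l + 8) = (l + 2)^2*(l + 4)*(l + 2)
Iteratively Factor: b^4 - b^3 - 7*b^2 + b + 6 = (b - 1)*(b^3 - 7*b - 6) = (b - 1)*(b + 1)*(b^2 - b - 6) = (b - 1)*(b + 1)*(b + 2)*(b - 3)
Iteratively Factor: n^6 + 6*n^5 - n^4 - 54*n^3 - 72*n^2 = (n - 3)*(n^5 + 9*n^4 + 26*n^3 + 24*n^2) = (n - 3)*(n + 4)*(n^4 + 5*n^3 + 6*n^2) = n*(n - 3)*(n + 4)*(n^3 + 5*n^2 + 6*n) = n*(n - 3)*(n + 2)*(n + 4)*(n^2 + 3*n) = n^2*(n - 3)*(n + 2)*(n + 4)*(n + 3)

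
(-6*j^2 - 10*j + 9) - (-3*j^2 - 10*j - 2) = 11 - 3*j^2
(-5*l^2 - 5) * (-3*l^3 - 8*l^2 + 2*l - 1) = 15*l^5 + 40*l^4 + 5*l^3 + 45*l^2 - 10*l + 5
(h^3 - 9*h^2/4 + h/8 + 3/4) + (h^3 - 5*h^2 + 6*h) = 2*h^3 - 29*h^2/4 + 49*h/8 + 3/4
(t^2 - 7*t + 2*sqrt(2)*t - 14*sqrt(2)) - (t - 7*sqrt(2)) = t^2 - 8*t + 2*sqrt(2)*t - 7*sqrt(2)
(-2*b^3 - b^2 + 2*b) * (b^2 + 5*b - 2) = -2*b^5 - 11*b^4 + b^3 + 12*b^2 - 4*b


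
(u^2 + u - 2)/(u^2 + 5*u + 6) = (u - 1)/(u + 3)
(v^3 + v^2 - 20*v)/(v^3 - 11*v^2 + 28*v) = (v + 5)/(v - 7)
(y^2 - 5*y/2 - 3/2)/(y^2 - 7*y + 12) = (y + 1/2)/(y - 4)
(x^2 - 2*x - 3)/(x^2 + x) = (x - 3)/x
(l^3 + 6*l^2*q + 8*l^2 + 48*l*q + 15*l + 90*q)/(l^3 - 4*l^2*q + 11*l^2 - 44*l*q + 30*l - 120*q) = (-l^2 - 6*l*q - 3*l - 18*q)/(-l^2 + 4*l*q - 6*l + 24*q)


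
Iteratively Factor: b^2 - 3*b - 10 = (b - 5)*(b + 2)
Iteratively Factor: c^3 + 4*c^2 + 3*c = (c + 3)*(c^2 + c) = c*(c + 3)*(c + 1)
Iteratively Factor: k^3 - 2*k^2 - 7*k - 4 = (k + 1)*(k^2 - 3*k - 4) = (k - 4)*(k + 1)*(k + 1)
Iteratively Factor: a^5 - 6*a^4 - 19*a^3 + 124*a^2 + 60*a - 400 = (a - 5)*(a^4 - a^3 - 24*a^2 + 4*a + 80) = (a - 5)^2*(a^3 + 4*a^2 - 4*a - 16) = (a - 5)^2*(a + 2)*(a^2 + 2*a - 8) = (a - 5)^2*(a + 2)*(a + 4)*(a - 2)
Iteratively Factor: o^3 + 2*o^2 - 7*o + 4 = (o - 1)*(o^2 + 3*o - 4) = (o - 1)*(o + 4)*(o - 1)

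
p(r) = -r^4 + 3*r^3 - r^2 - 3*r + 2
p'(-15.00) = 15552.00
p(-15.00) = -60928.00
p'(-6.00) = 1197.00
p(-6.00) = -1960.00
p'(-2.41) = 110.08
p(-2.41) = -72.30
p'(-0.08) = -2.78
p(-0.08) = 2.23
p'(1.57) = 0.56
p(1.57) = 0.36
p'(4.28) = -160.31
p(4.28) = -129.51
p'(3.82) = -102.28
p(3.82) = -69.76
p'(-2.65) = 139.94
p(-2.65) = -102.22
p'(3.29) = -54.61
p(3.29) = -29.02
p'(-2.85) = 168.40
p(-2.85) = -132.99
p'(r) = -4*r^3 + 9*r^2 - 2*r - 3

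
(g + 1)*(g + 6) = g^2 + 7*g + 6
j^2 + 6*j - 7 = (j - 1)*(j + 7)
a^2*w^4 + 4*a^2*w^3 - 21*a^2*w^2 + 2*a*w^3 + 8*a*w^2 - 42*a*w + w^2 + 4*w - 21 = (w - 3)*(w + 7)*(a*w + 1)^2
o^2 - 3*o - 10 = (o - 5)*(o + 2)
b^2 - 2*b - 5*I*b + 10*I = (b - 2)*(b - 5*I)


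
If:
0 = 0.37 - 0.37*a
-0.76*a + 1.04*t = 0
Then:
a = 1.00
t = 0.73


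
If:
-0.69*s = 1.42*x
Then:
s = -2.05797101449275*x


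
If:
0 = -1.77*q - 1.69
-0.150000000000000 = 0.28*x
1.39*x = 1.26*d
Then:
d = -0.59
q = -0.95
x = -0.54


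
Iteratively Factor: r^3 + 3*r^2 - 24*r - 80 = (r - 5)*(r^2 + 8*r + 16) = (r - 5)*(r + 4)*(r + 4)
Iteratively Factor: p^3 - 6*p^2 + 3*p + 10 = (p + 1)*(p^2 - 7*p + 10) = (p - 5)*(p + 1)*(p - 2)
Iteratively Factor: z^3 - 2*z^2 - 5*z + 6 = (z + 2)*(z^2 - 4*z + 3) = (z - 3)*(z + 2)*(z - 1)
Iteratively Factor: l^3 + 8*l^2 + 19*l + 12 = (l + 3)*(l^2 + 5*l + 4) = (l + 3)*(l + 4)*(l + 1)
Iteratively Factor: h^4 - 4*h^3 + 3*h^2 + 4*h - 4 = (h - 2)*(h^3 - 2*h^2 - h + 2) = (h - 2)^2*(h^2 - 1) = (h - 2)^2*(h - 1)*(h + 1)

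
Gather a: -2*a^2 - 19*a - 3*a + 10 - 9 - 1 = -2*a^2 - 22*a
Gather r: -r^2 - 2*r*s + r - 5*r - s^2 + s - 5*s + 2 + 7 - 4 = -r^2 + r*(-2*s - 4) - s^2 - 4*s + 5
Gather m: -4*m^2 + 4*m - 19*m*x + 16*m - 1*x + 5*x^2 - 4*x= -4*m^2 + m*(20 - 19*x) + 5*x^2 - 5*x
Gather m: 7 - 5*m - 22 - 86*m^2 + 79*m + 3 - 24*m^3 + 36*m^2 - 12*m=-24*m^3 - 50*m^2 + 62*m - 12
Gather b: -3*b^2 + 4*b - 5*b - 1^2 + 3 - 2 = -3*b^2 - b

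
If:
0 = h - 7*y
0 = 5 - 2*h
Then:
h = 5/2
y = 5/14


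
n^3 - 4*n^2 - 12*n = n*(n - 6)*(n + 2)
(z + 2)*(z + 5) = z^2 + 7*z + 10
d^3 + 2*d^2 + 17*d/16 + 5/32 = (d + 1/4)*(d + 1/2)*(d + 5/4)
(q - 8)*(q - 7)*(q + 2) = q^3 - 13*q^2 + 26*q + 112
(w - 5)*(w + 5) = w^2 - 25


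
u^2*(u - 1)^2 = u^4 - 2*u^3 + u^2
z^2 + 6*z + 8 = (z + 2)*(z + 4)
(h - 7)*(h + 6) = h^2 - h - 42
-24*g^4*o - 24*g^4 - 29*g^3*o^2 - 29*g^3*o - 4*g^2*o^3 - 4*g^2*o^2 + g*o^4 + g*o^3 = (-8*g + o)*(g + o)*(3*g + o)*(g*o + g)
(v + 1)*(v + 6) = v^2 + 7*v + 6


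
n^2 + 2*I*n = n*(n + 2*I)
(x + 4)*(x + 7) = x^2 + 11*x + 28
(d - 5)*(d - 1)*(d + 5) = d^3 - d^2 - 25*d + 25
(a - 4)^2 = a^2 - 8*a + 16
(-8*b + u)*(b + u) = -8*b^2 - 7*b*u + u^2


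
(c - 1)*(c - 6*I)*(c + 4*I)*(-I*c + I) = -I*c^4 - 2*c^3 + 2*I*c^3 + 4*c^2 - 25*I*c^2 - 2*c + 48*I*c - 24*I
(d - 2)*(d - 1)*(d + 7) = d^3 + 4*d^2 - 19*d + 14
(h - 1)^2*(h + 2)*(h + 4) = h^4 + 4*h^3 - 3*h^2 - 10*h + 8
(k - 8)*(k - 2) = k^2 - 10*k + 16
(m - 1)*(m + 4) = m^2 + 3*m - 4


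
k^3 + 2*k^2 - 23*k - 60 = (k - 5)*(k + 3)*(k + 4)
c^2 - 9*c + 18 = (c - 6)*(c - 3)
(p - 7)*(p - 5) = p^2 - 12*p + 35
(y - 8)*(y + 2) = y^2 - 6*y - 16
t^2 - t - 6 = (t - 3)*(t + 2)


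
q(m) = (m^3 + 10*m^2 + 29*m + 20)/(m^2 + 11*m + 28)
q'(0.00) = 0.76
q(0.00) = 0.71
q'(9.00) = 0.95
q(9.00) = 8.75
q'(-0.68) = 0.70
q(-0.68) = 0.22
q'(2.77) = 0.87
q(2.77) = 3.00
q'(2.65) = 0.87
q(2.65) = 2.89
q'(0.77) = 0.80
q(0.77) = 1.31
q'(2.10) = 0.86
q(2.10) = 2.42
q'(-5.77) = -6.93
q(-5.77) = 2.99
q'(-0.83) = 0.68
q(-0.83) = 0.11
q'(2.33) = 0.86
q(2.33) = 2.62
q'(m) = (-2*m - 11)*(m^3 + 10*m^2 + 29*m + 20)/(m^2 + 11*m + 28)^2 + (3*m^2 + 20*m + 29)/(m^2 + 11*m + 28) = (m^2 + 14*m + 37)/(m^2 + 14*m + 49)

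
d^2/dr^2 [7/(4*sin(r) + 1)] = 28*(-4*sin(r)^2 + sin(r) + 8)/(4*sin(r) + 1)^3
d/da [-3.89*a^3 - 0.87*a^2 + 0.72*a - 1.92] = -11.67*a^2 - 1.74*a + 0.72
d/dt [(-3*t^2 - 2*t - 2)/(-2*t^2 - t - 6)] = (-t^2 + 28*t + 10)/(4*t^4 + 4*t^3 + 25*t^2 + 12*t + 36)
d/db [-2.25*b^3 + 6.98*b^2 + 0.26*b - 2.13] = -6.75*b^2 + 13.96*b + 0.26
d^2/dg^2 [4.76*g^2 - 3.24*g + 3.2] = 9.52000000000000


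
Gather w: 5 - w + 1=6 - w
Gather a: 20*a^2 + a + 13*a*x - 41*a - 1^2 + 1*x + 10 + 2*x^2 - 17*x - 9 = 20*a^2 + a*(13*x - 40) + 2*x^2 - 16*x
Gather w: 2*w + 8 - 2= 2*w + 6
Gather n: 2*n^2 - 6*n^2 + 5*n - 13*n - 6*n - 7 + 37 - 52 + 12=-4*n^2 - 14*n - 10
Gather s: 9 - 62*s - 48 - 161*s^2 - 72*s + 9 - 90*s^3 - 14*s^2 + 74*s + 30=-90*s^3 - 175*s^2 - 60*s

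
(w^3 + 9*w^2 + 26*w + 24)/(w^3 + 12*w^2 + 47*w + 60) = (w + 2)/(w + 5)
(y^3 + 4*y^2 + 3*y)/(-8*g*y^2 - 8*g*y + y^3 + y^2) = (y + 3)/(-8*g + y)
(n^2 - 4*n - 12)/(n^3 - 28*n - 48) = 1/(n + 4)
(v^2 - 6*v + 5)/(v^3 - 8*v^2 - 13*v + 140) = (v - 1)/(v^2 - 3*v - 28)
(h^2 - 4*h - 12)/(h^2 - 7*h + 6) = (h + 2)/(h - 1)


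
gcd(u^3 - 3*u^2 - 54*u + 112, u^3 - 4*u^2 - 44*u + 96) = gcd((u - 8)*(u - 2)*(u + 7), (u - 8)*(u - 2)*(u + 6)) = u^2 - 10*u + 16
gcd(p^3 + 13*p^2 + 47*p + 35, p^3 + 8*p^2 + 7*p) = p^2 + 8*p + 7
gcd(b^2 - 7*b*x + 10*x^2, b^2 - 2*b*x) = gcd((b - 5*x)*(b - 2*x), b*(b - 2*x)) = -b + 2*x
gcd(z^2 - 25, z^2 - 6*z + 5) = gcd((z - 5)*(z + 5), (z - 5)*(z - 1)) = z - 5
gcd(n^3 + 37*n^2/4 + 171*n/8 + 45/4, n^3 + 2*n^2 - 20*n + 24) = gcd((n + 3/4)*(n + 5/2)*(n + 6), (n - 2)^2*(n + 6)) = n + 6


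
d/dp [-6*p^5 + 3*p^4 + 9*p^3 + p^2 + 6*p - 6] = -30*p^4 + 12*p^3 + 27*p^2 + 2*p + 6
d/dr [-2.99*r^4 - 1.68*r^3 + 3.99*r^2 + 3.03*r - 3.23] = -11.96*r^3 - 5.04*r^2 + 7.98*r + 3.03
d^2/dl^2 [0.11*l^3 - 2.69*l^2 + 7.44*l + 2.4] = 0.66*l - 5.38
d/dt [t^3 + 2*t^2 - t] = 3*t^2 + 4*t - 1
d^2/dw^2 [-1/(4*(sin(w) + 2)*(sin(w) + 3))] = (4*sin(w)^4 + 15*sin(w)^3 - 5*sin(w)^2 - 60*sin(w) - 38)/(4*(sin(w) + 2)^3*(sin(w) + 3)^3)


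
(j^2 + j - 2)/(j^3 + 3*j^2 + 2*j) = (j - 1)/(j*(j + 1))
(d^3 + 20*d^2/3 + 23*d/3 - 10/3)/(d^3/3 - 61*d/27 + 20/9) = 9*(3*d^3 + 20*d^2 + 23*d - 10)/(9*d^3 - 61*d + 60)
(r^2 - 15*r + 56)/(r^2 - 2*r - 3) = (-r^2 + 15*r - 56)/(-r^2 + 2*r + 3)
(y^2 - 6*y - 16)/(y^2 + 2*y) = (y - 8)/y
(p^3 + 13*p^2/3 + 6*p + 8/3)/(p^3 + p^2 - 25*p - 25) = (3*p^2 + 10*p + 8)/(3*(p^2 - 25))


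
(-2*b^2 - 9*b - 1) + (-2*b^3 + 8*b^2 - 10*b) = -2*b^3 + 6*b^2 - 19*b - 1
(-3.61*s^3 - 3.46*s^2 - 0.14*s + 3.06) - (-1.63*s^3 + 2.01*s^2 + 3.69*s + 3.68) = -1.98*s^3 - 5.47*s^2 - 3.83*s - 0.62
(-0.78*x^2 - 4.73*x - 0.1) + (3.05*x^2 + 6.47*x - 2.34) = 2.27*x^2 + 1.74*x - 2.44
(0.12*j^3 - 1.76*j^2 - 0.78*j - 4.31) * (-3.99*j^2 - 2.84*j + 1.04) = -0.4788*j^5 + 6.6816*j^4 + 8.2354*j^3 + 17.5817*j^2 + 11.4292*j - 4.4824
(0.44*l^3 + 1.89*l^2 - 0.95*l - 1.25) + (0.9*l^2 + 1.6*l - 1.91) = 0.44*l^3 + 2.79*l^2 + 0.65*l - 3.16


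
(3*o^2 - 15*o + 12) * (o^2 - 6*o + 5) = 3*o^4 - 33*o^3 + 117*o^2 - 147*o + 60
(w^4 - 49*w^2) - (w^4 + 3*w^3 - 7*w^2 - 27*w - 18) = -3*w^3 - 42*w^2 + 27*w + 18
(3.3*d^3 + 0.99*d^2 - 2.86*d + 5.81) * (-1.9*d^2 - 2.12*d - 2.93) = -6.27*d^5 - 8.877*d^4 - 6.3338*d^3 - 7.8765*d^2 - 3.9374*d - 17.0233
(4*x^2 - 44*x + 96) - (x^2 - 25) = 3*x^2 - 44*x + 121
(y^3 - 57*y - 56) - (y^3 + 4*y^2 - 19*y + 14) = -4*y^2 - 38*y - 70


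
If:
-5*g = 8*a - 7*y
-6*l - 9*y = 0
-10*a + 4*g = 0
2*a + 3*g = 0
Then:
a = 0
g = 0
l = 0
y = 0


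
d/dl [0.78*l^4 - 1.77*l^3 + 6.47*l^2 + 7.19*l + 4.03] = 3.12*l^3 - 5.31*l^2 + 12.94*l + 7.19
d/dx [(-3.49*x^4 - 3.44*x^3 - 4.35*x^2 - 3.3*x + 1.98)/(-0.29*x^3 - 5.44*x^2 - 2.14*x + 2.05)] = (1.0121*x^6 + 37.9712*x^5 + 39.8579*x^4 - 15.8088*x^3 - 28.0764*x^2 + 3.7074*x - 2.5278)/(0.0841*x^6 + 3.1552*x^5 + 30.8348*x^4 + 22.0942*x^3 - 17.7244*x^2 - 8.774*x + 4.2025)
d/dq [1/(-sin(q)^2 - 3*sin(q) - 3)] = (2*sin(q) + 3)*cos(q)/(sin(q)^2 + 3*sin(q) + 3)^2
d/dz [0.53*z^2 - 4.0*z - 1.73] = 1.06*z - 4.0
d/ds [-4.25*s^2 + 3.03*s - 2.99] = 3.03 - 8.5*s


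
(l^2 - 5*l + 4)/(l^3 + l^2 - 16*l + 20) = (l^2 - 5*l + 4)/(l^3 + l^2 - 16*l + 20)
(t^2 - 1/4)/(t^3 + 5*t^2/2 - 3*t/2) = (t + 1/2)/(t*(t + 3))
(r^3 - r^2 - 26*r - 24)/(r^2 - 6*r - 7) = (r^2 - 2*r - 24)/(r - 7)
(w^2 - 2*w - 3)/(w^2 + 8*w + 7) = (w - 3)/(w + 7)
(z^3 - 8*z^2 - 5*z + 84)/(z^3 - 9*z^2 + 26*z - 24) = (z^2 - 4*z - 21)/(z^2 - 5*z + 6)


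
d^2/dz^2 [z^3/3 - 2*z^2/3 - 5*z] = 2*z - 4/3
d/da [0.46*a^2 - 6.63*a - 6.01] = 0.92*a - 6.63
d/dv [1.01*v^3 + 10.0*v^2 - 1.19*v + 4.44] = 3.03*v^2 + 20.0*v - 1.19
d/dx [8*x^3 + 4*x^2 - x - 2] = 24*x^2 + 8*x - 1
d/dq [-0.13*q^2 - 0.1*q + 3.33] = -0.26*q - 0.1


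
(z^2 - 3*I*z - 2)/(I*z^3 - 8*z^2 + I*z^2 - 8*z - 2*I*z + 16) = (-I*z^2 - 3*z + 2*I)/(z^3 + z^2*(1 + 8*I) + z*(-2 + 8*I) - 16*I)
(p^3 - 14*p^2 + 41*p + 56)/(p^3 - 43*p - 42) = (p - 8)/(p + 6)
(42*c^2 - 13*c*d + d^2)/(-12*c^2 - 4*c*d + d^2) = (-7*c + d)/(2*c + d)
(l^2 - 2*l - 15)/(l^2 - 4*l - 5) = (l + 3)/(l + 1)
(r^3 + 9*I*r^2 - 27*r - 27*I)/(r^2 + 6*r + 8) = (r^3 + 9*I*r^2 - 27*r - 27*I)/(r^2 + 6*r + 8)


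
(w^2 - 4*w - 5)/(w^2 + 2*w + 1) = (w - 5)/(w + 1)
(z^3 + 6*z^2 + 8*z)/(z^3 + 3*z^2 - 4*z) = (z + 2)/(z - 1)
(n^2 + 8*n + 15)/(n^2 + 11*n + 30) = (n + 3)/(n + 6)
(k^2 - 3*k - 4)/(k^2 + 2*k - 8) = (k^2 - 3*k - 4)/(k^2 + 2*k - 8)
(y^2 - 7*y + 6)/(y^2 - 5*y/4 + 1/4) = 4*(y - 6)/(4*y - 1)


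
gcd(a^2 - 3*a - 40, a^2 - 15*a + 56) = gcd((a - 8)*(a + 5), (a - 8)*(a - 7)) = a - 8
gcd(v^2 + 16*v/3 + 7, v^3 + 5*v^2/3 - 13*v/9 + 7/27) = v + 7/3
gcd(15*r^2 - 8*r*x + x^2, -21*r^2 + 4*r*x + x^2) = -3*r + x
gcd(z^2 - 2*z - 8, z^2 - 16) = z - 4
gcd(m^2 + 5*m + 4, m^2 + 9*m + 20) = m + 4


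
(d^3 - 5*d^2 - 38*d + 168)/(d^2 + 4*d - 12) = (d^2 - 11*d + 28)/(d - 2)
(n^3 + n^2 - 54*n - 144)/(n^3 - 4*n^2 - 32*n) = (n^2 + 9*n + 18)/(n*(n + 4))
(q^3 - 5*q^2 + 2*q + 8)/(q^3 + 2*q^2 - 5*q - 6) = (q - 4)/(q + 3)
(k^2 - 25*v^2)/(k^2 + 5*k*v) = (k - 5*v)/k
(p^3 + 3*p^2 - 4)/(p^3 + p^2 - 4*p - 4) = (p^2 + p - 2)/(p^2 - p - 2)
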